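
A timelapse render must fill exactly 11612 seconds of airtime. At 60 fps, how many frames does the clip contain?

696720 frames

Frames = 11612 × 60 = 696720.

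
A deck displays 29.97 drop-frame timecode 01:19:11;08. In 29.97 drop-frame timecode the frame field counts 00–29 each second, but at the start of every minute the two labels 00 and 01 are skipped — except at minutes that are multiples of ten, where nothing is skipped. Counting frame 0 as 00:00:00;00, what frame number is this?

Complete 10-minute blocks: 7, each 17982 frames → 125874.
Remaining 9 whole minutes in the current block: 1800 + 8 × 1798 = 16184 frames.
Within the current minute: 11 × 30 + 8 − 2 = 336 (labels ;00/;01 skipped at this minute). Total = 125874 + 16184 + 336 = 142394.

142394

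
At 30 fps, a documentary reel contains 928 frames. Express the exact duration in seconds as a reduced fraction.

464/15 seconds

Running time = 928 ÷ (30) = 928 × 1/30 = 464/15 s.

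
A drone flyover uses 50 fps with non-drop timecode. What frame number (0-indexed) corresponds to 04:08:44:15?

Total seconds to the label: (4 × 3600 + 8 × 60 + 44) = 14924.
Frame index = 14924 × 50 + 15 = 746215.

746215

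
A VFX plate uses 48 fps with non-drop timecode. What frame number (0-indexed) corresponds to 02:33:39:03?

442515

Total seconds to the label: (2 × 3600 + 33 × 60 + 39) = 9219.
Frame index = 9219 × 48 + 3 = 442515.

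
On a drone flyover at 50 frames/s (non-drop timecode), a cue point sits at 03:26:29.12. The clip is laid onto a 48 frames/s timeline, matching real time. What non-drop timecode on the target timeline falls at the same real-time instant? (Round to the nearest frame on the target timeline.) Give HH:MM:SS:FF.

Source frame index: (3×3600 + 26×60 + 29) × 50 + 12 = 619462.
Real time: 619462 / (50) = 309731/25 s.
Target frame: (309731/25) × (48) = 14867088/25 ≈ 594683.520 → 594684.
At 48 labels/s: frame 594684 → 03:26:29:12.

03:26:29:12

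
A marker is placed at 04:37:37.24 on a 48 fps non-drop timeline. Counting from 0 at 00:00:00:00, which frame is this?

frame 799560

Total seconds to the label: (4 × 3600 + 37 × 60 + 37) = 16657.
Frame index = 16657 × 48 + 24 = 799560.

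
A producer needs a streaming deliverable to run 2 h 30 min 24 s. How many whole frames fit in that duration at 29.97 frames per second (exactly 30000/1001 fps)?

270449 frames

2 h 30 min 24 s = 9024 s.
Frames = 9024 × 30000/1001 = 270720000/1001 ≈ 270449.5504.
Complete frames: 270449.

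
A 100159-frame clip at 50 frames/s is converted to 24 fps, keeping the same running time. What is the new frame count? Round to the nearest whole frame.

Frames at target rate = 100159 × (24) / (50) = 1201908/25 ≈ 48076.320.
Nearest whole frame: 48076.

48076 frames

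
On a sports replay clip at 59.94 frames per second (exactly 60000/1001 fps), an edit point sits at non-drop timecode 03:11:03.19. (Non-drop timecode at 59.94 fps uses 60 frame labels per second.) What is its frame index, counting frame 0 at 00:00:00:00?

Total seconds to the label: (3 × 3600 + 11 × 60 + 3) = 11463.
Frame index = 11463 × 60 + 19 = 687799.

687799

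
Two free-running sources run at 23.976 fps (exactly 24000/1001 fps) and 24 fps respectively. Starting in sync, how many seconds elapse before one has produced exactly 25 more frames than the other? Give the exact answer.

The gap grows by |24 − 24000/1001| = 24/1001 frames per second.
Time for a 25-frame gap: 25 ÷ (24/1001) = 25025/24 s.

25025/24 seconds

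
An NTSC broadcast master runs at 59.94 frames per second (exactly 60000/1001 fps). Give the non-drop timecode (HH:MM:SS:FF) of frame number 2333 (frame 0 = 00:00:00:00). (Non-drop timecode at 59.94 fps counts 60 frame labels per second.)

2333 ÷ 60 = 38 full seconds, remainder 53 frames.
38 s = 0 h 0 min 38 s.
Timecode: 00:00:38:53.

00:00:38:53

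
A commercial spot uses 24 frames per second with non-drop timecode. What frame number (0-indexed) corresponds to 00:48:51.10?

Total seconds to the label: (0 × 3600 + 48 × 60 + 51) = 2931.
Frame index = 2931 × 24 + 10 = 70354.

70354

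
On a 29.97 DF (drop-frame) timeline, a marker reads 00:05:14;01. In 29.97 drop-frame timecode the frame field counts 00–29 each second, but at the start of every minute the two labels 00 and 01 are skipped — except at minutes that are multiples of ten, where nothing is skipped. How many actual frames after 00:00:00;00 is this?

Complete 10-minute blocks: 0, each 17982 frames → 0.
Remaining 5 whole minutes in the current block: 1800 + 4 × 1798 = 8992 frames.
Within the current minute: 14 × 30 + 1 − 2 = 419 (labels ;00/;01 skipped at this minute). Total = 0 + 8992 + 419 = 9411.

9411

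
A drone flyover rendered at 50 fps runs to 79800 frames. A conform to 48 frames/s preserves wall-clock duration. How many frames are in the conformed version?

76608 frames

Target frames = source frames × (target rate / source rate) = 79800 × (48)/(50) = 79800 × 24/25 = 76608.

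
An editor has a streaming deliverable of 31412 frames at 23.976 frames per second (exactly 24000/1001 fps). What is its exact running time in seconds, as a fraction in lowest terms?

Running time = 31412 ÷ (24000/1001) = 31412 × 1001/24000 = 7860853/6000 s.

7860853/6000 seconds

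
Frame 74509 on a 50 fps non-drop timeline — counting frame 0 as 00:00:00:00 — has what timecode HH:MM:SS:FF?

00:24:50:09

74509 ÷ 50 = 1490 full seconds, remainder 9 frames.
1490 s = 0 h 24 min 50 s.
Timecode: 00:24:50:09.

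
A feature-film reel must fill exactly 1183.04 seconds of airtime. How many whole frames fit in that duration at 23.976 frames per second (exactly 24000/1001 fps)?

Frames = 1183.04 × 24000/1001 = 28392960/1001 ≈ 28364.5954.
Complete frames: 28364.

28364 frames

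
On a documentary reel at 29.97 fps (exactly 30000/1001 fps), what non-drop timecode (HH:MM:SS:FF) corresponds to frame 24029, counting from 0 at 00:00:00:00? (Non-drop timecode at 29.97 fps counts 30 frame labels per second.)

00:13:20:29

24029 ÷ 30 = 800 full seconds, remainder 29 frames.
800 s = 0 h 13 min 20 s.
Timecode: 00:13:20:29.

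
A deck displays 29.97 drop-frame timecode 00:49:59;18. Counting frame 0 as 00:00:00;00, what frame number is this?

Complete 10-minute blocks: 4, each 17982 frames → 71928.
Remaining 9 whole minutes in the current block: 1800 + 8 × 1798 = 16184 frames.
Within the current minute: 59 × 30 + 18 − 2 = 1786 (labels ;00/;01 skipped at this minute). Total = 71928 + 16184 + 1786 = 89898.

89898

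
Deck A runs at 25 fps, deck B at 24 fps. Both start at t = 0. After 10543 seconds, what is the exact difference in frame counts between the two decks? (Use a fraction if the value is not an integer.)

A emits 25 × 10543 = 263575 frames; B emits 24 × 10543 = 253032.
Difference = 10543 frames; B is behind A.

10543 frames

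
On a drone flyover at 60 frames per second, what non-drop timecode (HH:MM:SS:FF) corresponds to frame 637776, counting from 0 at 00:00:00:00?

02:57:09:36

637776 ÷ 60 = 10629 full seconds, remainder 36 frames.
10629 s = 2 h 57 min 9 s.
Timecode: 02:57:09:36.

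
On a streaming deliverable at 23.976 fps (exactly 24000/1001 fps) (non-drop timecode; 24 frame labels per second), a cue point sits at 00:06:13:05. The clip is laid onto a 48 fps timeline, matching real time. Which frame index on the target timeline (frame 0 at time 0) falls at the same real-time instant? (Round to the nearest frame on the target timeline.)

frame 17932

Source frame index: (0×3600 + 6×60 + 13) × 24 + 5 = 8957.
Real time: 8957 / (24000/1001) = 8965957/24000 s.
Target frame: (8965957/24000) × (48) = 8965957/500 ≈ 17931.914 → 17932.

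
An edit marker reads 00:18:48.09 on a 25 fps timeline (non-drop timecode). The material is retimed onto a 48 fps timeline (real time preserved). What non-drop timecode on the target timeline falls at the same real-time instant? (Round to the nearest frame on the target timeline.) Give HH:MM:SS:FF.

00:18:48:17

Source frame index: (0×3600 + 18×60 + 48) × 25 + 9 = 28209.
Real time: 28209 / (25) = 28209/25 s.
Target frame: (28209/25) × (48) = 1354032/25 ≈ 54161.280 → 54161.
At 48 labels/s: frame 54161 → 00:18:48:17.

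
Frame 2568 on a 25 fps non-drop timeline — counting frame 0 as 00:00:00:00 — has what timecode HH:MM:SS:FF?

00:01:42:18

2568 ÷ 25 = 102 full seconds, remainder 18 frames.
102 s = 0 h 1 min 42 s.
Timecode: 00:01:42:18.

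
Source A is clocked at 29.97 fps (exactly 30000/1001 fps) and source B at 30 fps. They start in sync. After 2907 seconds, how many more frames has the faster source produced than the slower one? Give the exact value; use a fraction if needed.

A emits 30000/1001 × 2907 = 87210000/1001 frames; B emits 30 × 2907 = 87210.
Difference = 87210/1001 frames (≈ 87.1229); B is ahead of A.

87210/1001 frames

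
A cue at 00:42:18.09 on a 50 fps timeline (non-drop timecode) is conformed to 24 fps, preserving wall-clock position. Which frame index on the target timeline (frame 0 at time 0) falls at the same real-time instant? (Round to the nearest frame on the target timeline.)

Source frame index: (0×3600 + 42×60 + 18) × 50 + 9 = 126909.
Real time: 126909 / (50) = 126909/50 s.
Target frame: (126909/50) × (24) = 1522908/25 ≈ 60916.320 → 60916.

frame 60916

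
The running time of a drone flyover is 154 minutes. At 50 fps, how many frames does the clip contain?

154 min = 9240 s.
Frames = 9240 × 50 = 462000.

462000 frames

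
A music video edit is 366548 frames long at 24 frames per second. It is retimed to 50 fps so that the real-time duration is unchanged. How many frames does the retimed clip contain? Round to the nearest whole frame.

763642 frames

Frames at target rate = 366548 × (50) / (24) = 2290925/3 ≈ 763641.667.
Nearest whole frame: 763642.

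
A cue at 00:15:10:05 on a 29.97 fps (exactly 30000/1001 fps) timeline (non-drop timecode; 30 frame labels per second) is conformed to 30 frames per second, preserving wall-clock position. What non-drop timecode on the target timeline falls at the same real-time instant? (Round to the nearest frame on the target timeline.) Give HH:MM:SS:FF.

Source frame index: (0×3600 + 15×60 + 10) × 30 + 5 = 27305.
Real time: 27305 / (30000/1001) = 5466461/6000 s.
Target frame: (5466461/6000) × (30) = 5466461/200 ≈ 27332.305 → 27332.
At 30 labels/s: frame 27332 → 00:15:11:02.

00:15:11:02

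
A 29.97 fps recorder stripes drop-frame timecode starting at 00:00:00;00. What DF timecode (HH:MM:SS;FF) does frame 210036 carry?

Ten DF minutes hold 17982 frames, so frame 210036 lies in block 11 (frames 197802–215783) with 12234 frames into that block.
The block's first minute is 1800 frames and the rest 1798 each; 12234 frames reaches minute 6, so 11 × 18 + 6 × 2 = 210 labels have been skipped so far.
Adding those back, label number 210036 + 210 = 210246 at 30 labels/s is 7008 s + 6 f = 1 h 56 min 48 s frame 6, i.e. 01:56:48;06.

01:56:48;06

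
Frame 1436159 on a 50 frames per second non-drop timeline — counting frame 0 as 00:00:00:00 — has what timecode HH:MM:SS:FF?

07:58:43:09

1436159 ÷ 50 = 28723 full seconds, remainder 9 frames.
28723 s = 7 h 58 min 43 s.
Timecode: 07:58:43:09.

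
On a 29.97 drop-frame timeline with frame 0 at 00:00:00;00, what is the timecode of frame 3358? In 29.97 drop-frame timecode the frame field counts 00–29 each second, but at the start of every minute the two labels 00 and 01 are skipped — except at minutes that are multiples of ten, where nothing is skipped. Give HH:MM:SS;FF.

00:01:52;00

Ten DF minutes hold 17982 frames, so frame 3358 lies in block 0 (frames 0–17981) with 3358 frames into that block.
The block's first minute is 1800 frames and the rest 1798 each; 3358 frames reaches minute 1, so 0 × 18 + 1 × 2 = 2 labels have been skipped so far.
Adding those back, label number 3358 + 2 = 3360 at 30 labels/s is 112 s + 0 f = 0 h 1 min 52 s frame 0, i.e. 00:01:52;00.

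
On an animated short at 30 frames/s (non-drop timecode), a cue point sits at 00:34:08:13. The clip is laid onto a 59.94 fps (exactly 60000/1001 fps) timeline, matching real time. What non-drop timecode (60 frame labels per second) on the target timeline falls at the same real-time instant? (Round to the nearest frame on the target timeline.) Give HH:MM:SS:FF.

Source frame index: (0×3600 + 34×60 + 8) × 30 + 13 = 61453.
Real time: 61453 / (30) = 61453/30 s.
Target frame: (61453/30) × (60000/1001) = 17558000/143 ≈ 122783.217 → 122783.
At 60 labels/s: frame 122783 → 00:34:06:23.

00:34:06:23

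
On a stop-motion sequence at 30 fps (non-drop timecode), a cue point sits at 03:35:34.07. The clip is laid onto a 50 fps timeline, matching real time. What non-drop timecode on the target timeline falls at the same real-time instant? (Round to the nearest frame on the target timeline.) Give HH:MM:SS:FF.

03:35:34:12

Source frame index: (3×3600 + 35×60 + 34) × 30 + 7 = 388027.
Real time: 388027 / (30) = 388027/30 s.
Target frame: (388027/30) × (50) = 1940135/3 ≈ 646711.667 → 646712.
At 50 labels/s: frame 646712 → 03:35:34:12.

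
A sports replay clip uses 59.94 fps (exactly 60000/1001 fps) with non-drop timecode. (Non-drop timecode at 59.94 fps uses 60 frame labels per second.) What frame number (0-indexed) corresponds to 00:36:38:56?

Total seconds to the label: (0 × 3600 + 36 × 60 + 38) = 2198.
Frame index = 2198 × 60 + 56 = 131936.

frame 131936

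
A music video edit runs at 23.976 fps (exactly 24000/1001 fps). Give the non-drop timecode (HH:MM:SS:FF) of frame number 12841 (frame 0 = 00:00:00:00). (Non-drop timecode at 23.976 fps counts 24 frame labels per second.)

00:08:55:01

12841 ÷ 24 = 535 full seconds, remainder 1 frame.
535 s = 0 h 8 min 55 s.
Timecode: 00:08:55:01.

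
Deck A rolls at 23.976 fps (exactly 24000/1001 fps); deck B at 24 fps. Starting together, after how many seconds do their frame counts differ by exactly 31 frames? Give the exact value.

The gap grows by |24 − 24000/1001| = 24/1001 frames per second.
Time for a 31-frame gap: 31 ÷ (24/1001) = 31031/24 s.

31031/24 seconds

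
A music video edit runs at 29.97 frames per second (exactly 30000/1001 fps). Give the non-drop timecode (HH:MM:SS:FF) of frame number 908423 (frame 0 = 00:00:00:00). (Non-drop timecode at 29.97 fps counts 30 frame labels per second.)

908423 ÷ 30 = 30280 full seconds, remainder 23 frames.
30280 s = 8 h 24 min 40 s.
Timecode: 08:24:40:23.

08:24:40:23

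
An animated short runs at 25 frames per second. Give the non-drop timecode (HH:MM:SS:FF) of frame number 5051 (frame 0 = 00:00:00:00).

5051 ÷ 25 = 202 full seconds, remainder 1 frame.
202 s = 0 h 3 min 22 s.
Timecode: 00:03:22:01.

00:03:22:01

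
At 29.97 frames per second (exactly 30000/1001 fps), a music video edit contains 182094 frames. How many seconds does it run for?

Running time = 182094 / (30000/1001) = 6075.8698 s.

6075.8698 seconds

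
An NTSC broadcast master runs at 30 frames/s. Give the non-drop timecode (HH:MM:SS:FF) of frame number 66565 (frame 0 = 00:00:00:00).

66565 ÷ 30 = 2218 full seconds, remainder 25 frames.
2218 s = 0 h 36 min 58 s.
Timecode: 00:36:58:25.

00:36:58:25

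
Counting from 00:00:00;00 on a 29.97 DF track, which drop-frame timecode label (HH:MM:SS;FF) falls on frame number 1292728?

11:58:54;02

Each 10-minute DF block holds 10 × 60 × 30 − 9 × 2 = 17982 frames. 1292728 ÷ 17982 → 71 full blocks, remainder 16006.
Within the partial block the first minute is 1800 frames and each further minute 1798, so 8 further minute boundaries passed. Total skipped labels = 18 × 71 + 2 × 8 = 1294.
Non-drop label index = 1292728 + 1294 = 1294022; at 30 labels/s that is 11:58:54:02, i.e. DF 11:58:54;02.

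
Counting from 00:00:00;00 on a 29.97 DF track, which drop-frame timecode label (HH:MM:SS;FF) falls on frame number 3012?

00:01:40;14

Each 10-minute DF block holds 10 × 60 × 30 − 9 × 2 = 17982 frames. 3012 ÷ 17982 → 0 full blocks, remainder 3012.
Within the partial block the first minute is 1800 frames and each further minute 1798, so 1 further minute boundary passed. Total skipped labels = 18 × 0 + 2 × 1 = 2.
Non-drop label index = 3012 + 2 = 3014; at 30 labels/s that is 00:01:40:14, i.e. DF 00:01:40;14.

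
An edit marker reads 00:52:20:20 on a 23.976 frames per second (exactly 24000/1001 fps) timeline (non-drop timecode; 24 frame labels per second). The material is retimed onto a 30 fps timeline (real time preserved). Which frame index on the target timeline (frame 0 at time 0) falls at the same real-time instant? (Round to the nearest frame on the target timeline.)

Source frame index: (0×3600 + 52×60 + 20) × 24 + 20 = 75380.
Real time: 75380 / (24000/1001) = 3772769/1200 s.
Target frame: (3772769/1200) × (30) = 3772769/40 ≈ 94319.225 → 94319.

frame 94319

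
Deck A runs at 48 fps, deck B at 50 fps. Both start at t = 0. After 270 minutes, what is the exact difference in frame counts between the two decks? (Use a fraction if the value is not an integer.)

270 min = 16200 s.
A emits 48 × 16200 = 777600 frames; B emits 50 × 16200 = 810000.
Difference = 32400 frames; B is ahead of A.

32400 frames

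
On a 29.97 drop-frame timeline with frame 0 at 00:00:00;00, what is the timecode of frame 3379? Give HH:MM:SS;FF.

Ten DF minutes hold 17982 frames, so frame 3379 lies in block 0 (frames 0–17981) with 3379 frames into that block.
The block's first minute is 1800 frames and the rest 1798 each; 3379 frames reaches minute 1, so 0 × 18 + 1 × 2 = 2 labels have been skipped so far.
Adding those back, label number 3379 + 2 = 3381 at 30 labels/s is 112 s + 21 f = 0 h 1 min 52 s frame 21, i.e. 00:01:52;21.

00:01:52;21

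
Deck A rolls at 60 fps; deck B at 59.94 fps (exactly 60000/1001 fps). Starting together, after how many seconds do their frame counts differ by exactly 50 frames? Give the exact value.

The gap grows by |60000/1001 − 60| = 60/1001 frames per second.
Time for a 50-frame gap: 50 ÷ (60/1001) = 5005/6 s.

5005/6 seconds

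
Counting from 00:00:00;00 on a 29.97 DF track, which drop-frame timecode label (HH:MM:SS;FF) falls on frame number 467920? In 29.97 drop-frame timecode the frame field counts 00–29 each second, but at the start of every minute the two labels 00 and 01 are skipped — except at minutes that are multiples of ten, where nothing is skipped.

04:20:12;28

Each 10-minute DF block holds 10 × 60 × 30 − 9 × 2 = 17982 frames. 467920 ÷ 17982 → 26 full blocks, remainder 388.
Within the partial block the first minute is 1800 frames and each further minute 1798, so 0 further minute boundaries passed. Total skipped labels = 18 × 26 + 2 × 0 = 468.
Non-drop label index = 467920 + 468 = 468388; at 30 labels/s that is 04:20:12:28, i.e. DF 04:20:12;28.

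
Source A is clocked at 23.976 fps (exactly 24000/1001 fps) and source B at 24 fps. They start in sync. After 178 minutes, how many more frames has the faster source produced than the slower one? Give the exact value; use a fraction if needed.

256320/1001 frames

178 min = 10680 s.
A emits 24000/1001 × 10680 = 256320000/1001 frames; B emits 24 × 10680 = 256320.
Difference = 256320/1001 frames (≈ 256.0639); B is ahead of A.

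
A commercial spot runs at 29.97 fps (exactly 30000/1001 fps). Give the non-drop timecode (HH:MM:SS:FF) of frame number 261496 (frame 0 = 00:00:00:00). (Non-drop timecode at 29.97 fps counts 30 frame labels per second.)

02:25:16:16

261496 ÷ 30 = 8716 full seconds, remainder 16 frames.
8716 s = 2 h 25 min 16 s.
Timecode: 02:25:16:16.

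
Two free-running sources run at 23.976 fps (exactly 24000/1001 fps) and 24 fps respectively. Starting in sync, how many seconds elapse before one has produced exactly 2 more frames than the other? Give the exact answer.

1001/12 seconds

The gap grows by |24 − 24000/1001| = 24/1001 frames per second.
Time for a 2-frame gap: 2 ÷ (24/1001) = 1001/12 s.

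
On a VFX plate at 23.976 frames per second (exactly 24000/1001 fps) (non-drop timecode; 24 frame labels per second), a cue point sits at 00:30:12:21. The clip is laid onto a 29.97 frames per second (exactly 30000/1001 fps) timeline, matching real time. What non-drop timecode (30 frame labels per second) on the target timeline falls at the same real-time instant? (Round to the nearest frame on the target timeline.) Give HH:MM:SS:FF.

Source frame index: (0×3600 + 30×60 + 12) × 24 + 21 = 43509.
Real time: 43509 / (24000/1001) = 14517503/8000 s.
Target frame: (14517503/8000) × (30000/1001) = 217545/4 ≈ 54386.250 → 54386.
At 30 labels/s: frame 54386 → 00:30:12:26.

00:30:12:26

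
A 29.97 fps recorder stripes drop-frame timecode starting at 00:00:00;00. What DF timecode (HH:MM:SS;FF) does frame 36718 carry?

00:20:25;04

Ten DF minutes hold 17982 frames, so frame 36718 lies in block 2 (frames 35964–53945) with 754 frames into that block.
The block's first minute is 1800 frames and the rest 1798 each; 754 frames reaches minute 0, so 2 × 18 + 0 × 2 = 36 labels have been skipped so far.
Adding those back, label number 36718 + 36 = 36754 at 30 labels/s is 1225 s + 4 f = 0 h 20 min 25 s frame 4, i.e. 00:20:25;04.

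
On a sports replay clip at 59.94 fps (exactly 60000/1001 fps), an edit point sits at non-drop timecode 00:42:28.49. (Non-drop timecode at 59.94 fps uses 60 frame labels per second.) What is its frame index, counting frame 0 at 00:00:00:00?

frame 152929

Total seconds to the label: (0 × 3600 + 42 × 60 + 28) = 2548.
Frame index = 2548 × 60 + 49 = 152929.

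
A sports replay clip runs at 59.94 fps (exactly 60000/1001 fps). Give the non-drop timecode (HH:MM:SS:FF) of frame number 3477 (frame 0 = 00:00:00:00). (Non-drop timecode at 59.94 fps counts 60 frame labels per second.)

00:00:57:57

3477 ÷ 60 = 57 full seconds, remainder 57 frames.
57 s = 0 h 0 min 57 s.
Timecode: 00:00:57:57.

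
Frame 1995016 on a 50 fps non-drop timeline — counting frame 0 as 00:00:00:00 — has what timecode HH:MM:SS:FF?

1995016 ÷ 50 = 39900 full seconds, remainder 16 frames.
39900 s = 11 h 5 min 0 s.
Timecode: 11:05:00:16.

11:05:00:16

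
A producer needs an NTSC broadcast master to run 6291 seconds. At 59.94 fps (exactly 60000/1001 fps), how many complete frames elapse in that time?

Frames = 6291 × 60000/1001 = 377460000/1001 ≈ 377082.9171.
Complete frames: 377082.

377082 frames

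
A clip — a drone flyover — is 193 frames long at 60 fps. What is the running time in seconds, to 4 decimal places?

Running time = 193 × 1/60 = 193/60 s ≈ 3.2167 s.

3.2167 seconds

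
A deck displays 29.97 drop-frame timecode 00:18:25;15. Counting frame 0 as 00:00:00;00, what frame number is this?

As if non-drop at 30 labels/s: (0 × 3600 + 18 × 60 + 25) × 30 + 15 = 33165.
Minute boundaries passed: 18; those not divisible by 10: 18 − 1 = 17; dropped labels = 2 × 17 = 34.
Actual frame index = 33165 − 34 = 33131.

33131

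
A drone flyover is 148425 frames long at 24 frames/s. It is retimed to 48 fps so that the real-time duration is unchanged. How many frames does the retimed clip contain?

296850 frames

Frames at target rate = 148425 × (48) / (24) = 296850.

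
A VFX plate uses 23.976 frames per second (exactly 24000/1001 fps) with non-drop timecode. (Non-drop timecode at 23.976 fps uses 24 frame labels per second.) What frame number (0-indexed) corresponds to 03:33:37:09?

Total seconds to the label: (3 × 3600 + 33 × 60 + 37) = 12817.
Frame index = 12817 × 24 + 9 = 307617.

307617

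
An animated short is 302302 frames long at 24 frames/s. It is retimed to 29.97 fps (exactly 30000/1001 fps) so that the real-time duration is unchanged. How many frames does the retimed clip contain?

377500 frames

Target frames = source frames × (target rate / source rate) = 302302 × (30000/1001)/(24) = 302302 × 1250/1001 = 377500.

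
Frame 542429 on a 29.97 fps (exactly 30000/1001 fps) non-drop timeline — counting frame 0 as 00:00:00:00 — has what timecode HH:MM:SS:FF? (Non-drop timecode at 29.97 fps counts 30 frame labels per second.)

542429 ÷ 30 = 18080 full seconds, remainder 29 frames.
18080 s = 5 h 1 min 20 s.
Timecode: 05:01:20:29.

05:01:20:29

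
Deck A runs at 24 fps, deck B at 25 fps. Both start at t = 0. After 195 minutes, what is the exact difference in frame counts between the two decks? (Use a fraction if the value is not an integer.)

11700 frames

195 min = 11700 s.
A emits 24 × 11700 = 280800 frames; B emits 25 × 11700 = 292500.
Difference = 11700 frames; B is ahead of A.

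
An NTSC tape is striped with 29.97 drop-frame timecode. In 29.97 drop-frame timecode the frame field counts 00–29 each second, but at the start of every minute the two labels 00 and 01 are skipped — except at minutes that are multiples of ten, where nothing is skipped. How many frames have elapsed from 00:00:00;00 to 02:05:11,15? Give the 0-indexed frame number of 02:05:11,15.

225119

Complete 10-minute blocks: 12, each 17982 frames → 215784.
Remaining 5 whole minutes in the current block: 1800 + 4 × 1798 = 8992 frames.
Within the current minute: 11 × 30 + 15 − 2 = 343 (labels ;00/;01 skipped at this minute). Total = 215784 + 8992 + 343 = 225119.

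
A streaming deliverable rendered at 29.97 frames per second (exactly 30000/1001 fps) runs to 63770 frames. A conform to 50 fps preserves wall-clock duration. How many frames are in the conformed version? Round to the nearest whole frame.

106390 frames

Frames at target rate = 63770 × (50) / (30000/1001) = 6383377/60 ≈ 106389.617.
Nearest whole frame: 106390.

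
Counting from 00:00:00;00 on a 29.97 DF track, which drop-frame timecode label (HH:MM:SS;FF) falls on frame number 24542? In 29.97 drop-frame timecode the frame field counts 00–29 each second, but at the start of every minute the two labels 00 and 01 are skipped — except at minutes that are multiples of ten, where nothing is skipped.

00:13:38;26

Ten DF minutes hold 17982 frames, so frame 24542 lies in block 1 (frames 17982–35963) with 6560 frames into that block.
The block's first minute is 1800 frames and the rest 1798 each; 6560 frames reaches minute 3, so 1 × 18 + 3 × 2 = 24 labels have been skipped so far.
Adding those back, label number 24542 + 24 = 24566 at 30 labels/s is 818 s + 26 f = 0 h 13 min 38 s frame 26, i.e. 00:13:38;26.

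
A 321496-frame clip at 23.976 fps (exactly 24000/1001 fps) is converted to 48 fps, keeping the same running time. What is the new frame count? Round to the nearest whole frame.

Frames at target rate = 321496 × (48) / (24000/1001) = 80454374/125 ≈ 643634.992.
Nearest whole frame: 643635.

643635 frames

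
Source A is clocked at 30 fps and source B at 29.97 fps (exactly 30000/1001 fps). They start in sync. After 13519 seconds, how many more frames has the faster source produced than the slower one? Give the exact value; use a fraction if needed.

36870/91 frames

A emits 30 × 13519 = 405570 frames; B emits 30000/1001 × 13519 = 36870000/91.
Difference = 36870/91 frames (≈ 405.1648); B is behind A.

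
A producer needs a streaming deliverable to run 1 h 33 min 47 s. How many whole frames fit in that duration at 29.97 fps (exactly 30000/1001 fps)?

1 h 33 min 47 s = 5627 s.
Frames = 5627 × 30000/1001 = 168810000/1001 ≈ 168641.3586.
Complete frames: 168641.

168641 frames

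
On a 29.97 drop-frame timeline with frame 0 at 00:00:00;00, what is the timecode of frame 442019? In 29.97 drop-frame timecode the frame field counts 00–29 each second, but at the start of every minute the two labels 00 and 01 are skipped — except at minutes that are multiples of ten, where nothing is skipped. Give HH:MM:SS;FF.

04:05:48;21

Ten DF minutes hold 17982 frames, so frame 442019 lies in block 24 (frames 431568–449549) with 10451 frames into that block.
The block's first minute is 1800 frames and the rest 1798 each; 10451 frames reaches minute 5, so 24 × 18 + 5 × 2 = 442 labels have been skipped so far.
Adding those back, label number 442019 + 442 = 442461 at 30 labels/s is 14748 s + 21 f = 4 h 5 min 48 s frame 21, i.e. 04:05:48;21.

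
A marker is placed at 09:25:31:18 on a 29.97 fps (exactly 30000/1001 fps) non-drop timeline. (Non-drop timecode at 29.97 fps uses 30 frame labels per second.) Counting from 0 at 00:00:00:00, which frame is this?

Total seconds to the label: (9 × 3600 + 25 × 60 + 31) = 33931.
Frame index = 33931 × 30 + 18 = 1017948.

1017948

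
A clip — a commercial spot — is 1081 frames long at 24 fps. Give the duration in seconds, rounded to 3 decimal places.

Running time = 1081 × 1/24 = 1081/24 s ≈ 45.042 s.

45.042 seconds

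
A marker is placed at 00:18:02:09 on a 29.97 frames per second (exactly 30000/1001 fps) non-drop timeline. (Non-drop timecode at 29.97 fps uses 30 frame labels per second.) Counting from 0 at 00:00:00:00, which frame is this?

frame 32469

Total seconds to the label: (0 × 3600 + 18 × 60 + 2) = 1082.
Frame index = 1082 × 30 + 9 = 32469.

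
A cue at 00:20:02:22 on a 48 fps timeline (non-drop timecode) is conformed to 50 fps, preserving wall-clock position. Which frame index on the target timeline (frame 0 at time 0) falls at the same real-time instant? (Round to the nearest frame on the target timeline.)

Source frame index: (0×3600 + 20×60 + 2) × 48 + 22 = 57718.
Real time: 57718 / (48) = 28859/24 s.
Target frame: (28859/24) × (50) = 721475/12 ≈ 60122.917 → 60123.

frame 60123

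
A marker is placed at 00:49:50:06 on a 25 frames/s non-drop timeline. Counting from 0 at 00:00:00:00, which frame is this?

Total seconds to the label: (0 × 3600 + 49 × 60 + 50) = 2990.
Frame index = 2990 × 25 + 6 = 74756.

74756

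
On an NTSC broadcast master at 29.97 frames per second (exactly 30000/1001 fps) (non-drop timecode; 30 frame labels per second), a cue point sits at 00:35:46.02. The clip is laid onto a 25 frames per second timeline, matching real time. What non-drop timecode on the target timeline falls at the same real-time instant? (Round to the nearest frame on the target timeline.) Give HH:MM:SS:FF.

Source frame index: (0×3600 + 35×60 + 46) × 30 + 2 = 64382.
Real time: 64382 / (30000/1001) = 32223191/15000 s.
Target frame: (32223191/15000) × (25) = 32223191/600 ≈ 53705.318 → 53705.
At 25 labels/s: frame 53705 → 00:35:48:05.

00:35:48:05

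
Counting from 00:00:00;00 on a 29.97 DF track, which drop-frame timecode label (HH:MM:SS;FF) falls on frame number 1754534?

Each 10-minute DF block holds 10 × 60 × 30 − 9 × 2 = 17982 frames. 1754534 ÷ 17982 → 97 full blocks, remainder 10280.
Within the partial block the first minute is 1800 frames and each further minute 1798, so 5 further minute boundaries passed. Total skipped labels = 18 × 97 + 2 × 5 = 1756.
Non-drop label index = 1754534 + 1756 = 1756290; at 30 labels/s that is 16:15:43:00, i.e. DF 16:15:43;00.

16:15:43;00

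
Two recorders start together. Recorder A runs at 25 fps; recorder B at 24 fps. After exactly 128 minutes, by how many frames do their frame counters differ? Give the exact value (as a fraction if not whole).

7680 frames

128 min = 7680 s.
A emits 25 × 7680 = 192000 frames; B emits 24 × 7680 = 184320.
Difference = 7680 frames; B is behind A.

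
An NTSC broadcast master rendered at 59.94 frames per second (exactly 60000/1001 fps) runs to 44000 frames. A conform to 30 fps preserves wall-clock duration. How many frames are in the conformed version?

22022 frames

Target frames = source frames × (target rate / source rate) = 44000 × (30)/(60000/1001) = 44000 × 1001/2000 = 22022.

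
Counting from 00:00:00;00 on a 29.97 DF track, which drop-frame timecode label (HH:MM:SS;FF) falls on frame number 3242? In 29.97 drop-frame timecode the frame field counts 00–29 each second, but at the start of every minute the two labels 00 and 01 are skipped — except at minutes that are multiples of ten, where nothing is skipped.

Ten DF minutes hold 17982 frames, so frame 3242 lies in block 0 (frames 0–17981) with 3242 frames into that block.
The block's first minute is 1800 frames and the rest 1798 each; 3242 frames reaches minute 1, so 0 × 18 + 1 × 2 = 2 labels have been skipped so far.
Adding those back, label number 3242 + 2 = 3244 at 30 labels/s is 108 s + 4 f = 0 h 1 min 48 s frame 4, i.e. 00:01:48;04.

00:01:48;04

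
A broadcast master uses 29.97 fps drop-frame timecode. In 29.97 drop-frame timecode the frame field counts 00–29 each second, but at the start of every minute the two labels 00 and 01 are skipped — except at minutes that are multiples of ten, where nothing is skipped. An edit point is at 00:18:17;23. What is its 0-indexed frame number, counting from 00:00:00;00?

32899

As if non-drop at 30 labels/s: (0 × 3600 + 18 × 60 + 17) × 30 + 23 = 32933.
Minute boundaries passed: 18; those not divisible by 10: 18 − 1 = 17; dropped labels = 2 × 17 = 34.
Actual frame index = 32933 − 34 = 32899.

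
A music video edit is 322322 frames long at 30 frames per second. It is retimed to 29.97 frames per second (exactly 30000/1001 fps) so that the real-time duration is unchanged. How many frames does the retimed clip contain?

Target frames = source frames × (target rate / source rate) = 322322 × (30000/1001)/(30) = 322322 × 1000/1001 = 322000.

322000 frames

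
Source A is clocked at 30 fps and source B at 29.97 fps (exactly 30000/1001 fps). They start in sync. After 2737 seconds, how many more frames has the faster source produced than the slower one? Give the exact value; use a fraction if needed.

11730/143 frames

A emits 30 × 2737 = 82110 frames; B emits 30000/1001 × 2737 = 11730000/143.
Difference = 11730/143 frames (≈ 82.0280); B is behind A.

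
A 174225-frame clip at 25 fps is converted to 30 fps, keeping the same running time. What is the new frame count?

Target frames = source frames × (target rate / source rate) = 174225 × (30)/(25) = 174225 × 6/5 = 209070.

209070 frames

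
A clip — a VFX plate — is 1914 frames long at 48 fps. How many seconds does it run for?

39.875 seconds

Running time = 1914 / (48) = 39.875 s.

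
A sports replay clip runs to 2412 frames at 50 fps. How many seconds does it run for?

Running time = 2412 / (50) = 48.24 s.

48.24 seconds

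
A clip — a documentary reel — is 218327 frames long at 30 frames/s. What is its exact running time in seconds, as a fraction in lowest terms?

218327/30 seconds

Running time = 218327 ÷ (30) = 218327 × 1/30 = 218327/30 s.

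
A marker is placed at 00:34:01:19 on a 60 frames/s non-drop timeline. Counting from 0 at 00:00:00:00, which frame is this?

Total seconds to the label: (0 × 3600 + 34 × 60 + 1) = 2041.
Frame index = 2041 × 60 + 19 = 122479.

122479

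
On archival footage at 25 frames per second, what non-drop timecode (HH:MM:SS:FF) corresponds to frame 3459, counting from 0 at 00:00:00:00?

00:02:18:09

3459 ÷ 25 = 138 full seconds, remainder 9 frames.
138 s = 0 h 2 min 18 s.
Timecode: 00:02:18:09.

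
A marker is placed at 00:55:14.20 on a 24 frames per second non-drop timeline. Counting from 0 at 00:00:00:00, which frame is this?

79556

Total seconds to the label: (0 × 3600 + 55 × 60 + 14) = 3314.
Frame index = 3314 × 24 + 20 = 79556.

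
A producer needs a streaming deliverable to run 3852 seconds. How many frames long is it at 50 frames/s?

Frames = 3852 × 50 = 192600.

192600 frames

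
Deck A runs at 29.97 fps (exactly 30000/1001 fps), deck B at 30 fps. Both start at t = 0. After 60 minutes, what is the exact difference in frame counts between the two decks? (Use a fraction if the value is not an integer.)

60 min = 3600 s.
A emits 30000/1001 × 3600 = 108000000/1001 frames; B emits 30 × 3600 = 108000.
Difference = 108000/1001 frames (≈ 107.8921); B is ahead of A.

108000/1001 frames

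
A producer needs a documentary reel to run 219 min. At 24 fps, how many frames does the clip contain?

219 min = 13140 s.
Frames = 13140 × 24 = 315360.

315360 frames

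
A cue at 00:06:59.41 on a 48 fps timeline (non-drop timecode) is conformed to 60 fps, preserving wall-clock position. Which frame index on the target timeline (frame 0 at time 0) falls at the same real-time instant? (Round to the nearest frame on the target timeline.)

frame 25191

Source frame index: (0×3600 + 6×60 + 59) × 48 + 41 = 20153.
Real time: 20153 / (48) = 20153/48 s.
Target frame: (20153/48) × (60) = 100765/4 ≈ 25191.250 → 25191.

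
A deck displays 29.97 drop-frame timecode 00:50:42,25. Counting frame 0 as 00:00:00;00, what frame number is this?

91195

As if non-drop at 30 labels/s: (0 × 3600 + 50 × 60 + 42) × 30 + 25 = 91285.
Minute boundaries passed: 50; those not divisible by 10: 50 − 5 = 45; dropped labels = 2 × 45 = 90.
Actual frame index = 91285 − 90 = 91195.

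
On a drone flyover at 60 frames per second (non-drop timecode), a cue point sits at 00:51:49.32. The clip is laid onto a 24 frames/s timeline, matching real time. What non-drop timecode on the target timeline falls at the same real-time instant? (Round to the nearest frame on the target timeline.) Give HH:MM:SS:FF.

00:51:49:13

Source frame index: (0×3600 + 51×60 + 49) × 60 + 32 = 186572.
Real time: 186572 / (60) = 46643/15 s.
Target frame: (46643/15) × (24) = 373144/5 ≈ 74628.800 → 74629.
At 24 labels/s: frame 74629 → 00:51:49:13.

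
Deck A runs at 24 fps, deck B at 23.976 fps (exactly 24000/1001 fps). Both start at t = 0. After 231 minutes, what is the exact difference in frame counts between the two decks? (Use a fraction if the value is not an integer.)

231 min = 13860 s.
A emits 24 × 13860 = 332640 frames; B emits 24000/1001 × 13860 = 4320000/13.
Difference = 4320/13 frames (≈ 332.3077); B is behind A.

4320/13 frames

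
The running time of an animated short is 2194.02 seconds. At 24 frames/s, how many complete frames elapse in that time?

52656 frames

Frames = 2194.02 × 24 = 1316412/25 ≈ 52656.4800.
Complete frames: 52656.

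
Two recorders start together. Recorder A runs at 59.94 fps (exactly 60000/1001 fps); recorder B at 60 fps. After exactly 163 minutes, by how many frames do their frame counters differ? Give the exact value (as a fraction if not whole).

586800/1001 frames

163 min = 9780 s.
A emits 60000/1001 × 9780 = 586800000/1001 frames; B emits 60 × 9780 = 586800.
Difference = 586800/1001 frames (≈ 586.2138); B is ahead of A.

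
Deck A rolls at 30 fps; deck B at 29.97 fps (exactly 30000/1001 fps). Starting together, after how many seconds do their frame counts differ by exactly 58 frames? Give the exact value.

The gap grows by |30000/1001 − 30| = 30/1001 frames per second.
Time for a 58-frame gap: 58 ÷ (30/1001) = 29029/15 s.

29029/15 seconds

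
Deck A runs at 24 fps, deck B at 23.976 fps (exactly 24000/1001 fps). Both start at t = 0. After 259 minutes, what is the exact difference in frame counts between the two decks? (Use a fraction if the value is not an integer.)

53280/143 frames

259 min = 15540 s.
A emits 24 × 15540 = 372960 frames; B emits 24000/1001 × 15540 = 53280000/143.
Difference = 53280/143 frames (≈ 372.5874); B is behind A.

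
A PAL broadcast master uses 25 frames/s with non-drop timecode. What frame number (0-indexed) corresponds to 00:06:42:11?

Total seconds to the label: (0 × 3600 + 6 × 60 + 42) = 402.
Frame index = 402 × 25 + 11 = 10061.

10061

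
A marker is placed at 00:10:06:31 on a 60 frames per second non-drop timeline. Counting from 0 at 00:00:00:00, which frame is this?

Total seconds to the label: (0 × 3600 + 10 × 60 + 6) = 606.
Frame index = 606 × 60 + 31 = 36391.

frame 36391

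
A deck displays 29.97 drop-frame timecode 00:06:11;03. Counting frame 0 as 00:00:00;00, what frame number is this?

Complete 10-minute blocks: 0, each 17982 frames → 0.
Remaining 6 whole minutes in the current block: 1800 + 5 × 1798 = 10790 frames.
Within the current minute: 11 × 30 + 3 − 2 = 331 (labels ;00/;01 skipped at this minute). Total = 0 + 10790 + 331 = 11121.

11121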